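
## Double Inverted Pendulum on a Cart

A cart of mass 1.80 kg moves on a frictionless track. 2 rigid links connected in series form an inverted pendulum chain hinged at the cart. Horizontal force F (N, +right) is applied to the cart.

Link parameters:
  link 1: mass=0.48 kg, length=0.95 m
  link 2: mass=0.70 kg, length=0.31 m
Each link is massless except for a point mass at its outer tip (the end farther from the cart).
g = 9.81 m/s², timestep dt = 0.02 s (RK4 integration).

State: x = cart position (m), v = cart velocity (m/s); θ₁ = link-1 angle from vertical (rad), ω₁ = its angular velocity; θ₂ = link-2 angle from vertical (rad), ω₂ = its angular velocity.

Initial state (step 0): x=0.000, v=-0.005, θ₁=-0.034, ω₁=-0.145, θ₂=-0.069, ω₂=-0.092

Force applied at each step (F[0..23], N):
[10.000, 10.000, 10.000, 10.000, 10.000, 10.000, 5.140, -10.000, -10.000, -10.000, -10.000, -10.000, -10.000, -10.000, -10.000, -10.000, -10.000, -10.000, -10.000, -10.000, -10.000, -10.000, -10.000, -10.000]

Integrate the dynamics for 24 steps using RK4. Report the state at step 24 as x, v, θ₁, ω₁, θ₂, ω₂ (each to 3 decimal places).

apply F[0]=+10.000 → step 1: x=0.001, v=0.111, θ₁=-0.038, ω₁=-0.264, θ₂=-0.071, ω₂=-0.144
apply F[1]=+10.000 → step 2: x=0.004, v=0.227, θ₁=-0.045, ω₁=-0.385, θ₂=-0.075, ω₂=-0.191
apply F[2]=+10.000 → step 3: x=0.010, v=0.344, θ₁=-0.054, ω₁=-0.511, θ₂=-0.079, ω₂=-0.233
apply F[3]=+10.000 → step 4: x=0.018, v=0.462, θ₁=-0.065, ω₁=-0.641, θ₂=-0.084, ω₂=-0.265
apply F[4]=+10.000 → step 5: x=0.029, v=0.581, θ₁=-0.079, ω₁=-0.777, θ₂=-0.090, ω₂=-0.286
apply F[5]=+10.000 → step 6: x=0.041, v=0.702, θ₁=-0.096, ω₁=-0.920, θ₂=-0.095, ω₂=-0.293
apply F[6]=+5.140 → step 7: x=0.056, v=0.771, θ₁=-0.116, ω₁=-1.016, θ₂=-0.101, ω₂=-0.283
apply F[7]=-10.000 → step 8: x=0.071, v=0.675, θ₁=-0.135, ω₁=-0.948, θ₂=-0.106, ω₂=-0.250
apply F[8]=-10.000 → step 9: x=0.083, v=0.582, θ₁=-0.154, ω₁=-0.892, θ₂=-0.111, ω₂=-0.196
apply F[9]=-10.000 → step 10: x=0.094, v=0.492, θ₁=-0.171, ω₁=-0.845, θ₂=-0.114, ω₂=-0.121
apply F[10]=-10.000 → step 11: x=0.103, v=0.403, θ₁=-0.187, ω₁=-0.810, θ₂=-0.116, ω₂=-0.022
apply F[11]=-10.000 → step 12: x=0.110, v=0.317, θ₁=-0.203, ω₁=-0.785, θ₂=-0.115, ω₂=0.102
apply F[12]=-10.000 → step 13: x=0.116, v=0.233, θ₁=-0.219, ω₁=-0.770, θ₂=-0.111, ω₂=0.253
apply F[13]=-10.000 → step 14: x=0.119, v=0.150, θ₁=-0.234, ω₁=-0.767, θ₂=-0.105, ω₂=0.435
apply F[14]=-10.000 → step 15: x=0.122, v=0.069, θ₁=-0.250, ω₁=-0.775, θ₂=-0.094, ω₂=0.651
apply F[15]=-10.000 → step 16: x=0.122, v=-0.010, θ₁=-0.265, ω₁=-0.794, θ₂=-0.078, ω₂=0.905
apply F[16]=-10.000 → step 17: x=0.121, v=-0.089, θ₁=-0.281, ω₁=-0.825, θ₂=-0.057, ω₂=1.199
apply F[17]=-10.000 → step 18: x=0.119, v=-0.167, θ₁=-0.298, ω₁=-0.867, θ₂=-0.030, ω₂=1.537
apply F[18]=-10.000 → step 19: x=0.115, v=-0.246, θ₁=-0.316, ω₁=-0.917, θ₂=0.004, ω₂=1.915
apply F[19]=-10.000 → step 20: x=0.109, v=-0.325, θ₁=-0.335, ω₁=-0.974, θ₂=0.047, ω₂=2.330
apply F[20]=-10.000 → step 21: x=0.102, v=-0.406, θ₁=-0.355, ω₁=-1.032, θ₂=0.098, ω₂=2.772
apply F[21]=-10.000 → step 22: x=0.093, v=-0.488, θ₁=-0.376, ω₁=-1.086, θ₂=0.158, ω₂=3.230
apply F[22]=-10.000 → step 23: x=0.082, v=-0.573, θ₁=-0.399, ω₁=-1.131, θ₂=0.227, ω₂=3.692
apply F[23]=-10.000 → step 24: x=0.070, v=-0.660, θ₁=-0.421, ω₁=-1.161, θ₂=0.305, ω₂=4.151

Answer: x=0.070, v=-0.660, θ₁=-0.421, ω₁=-1.161, θ₂=0.305, ω₂=4.151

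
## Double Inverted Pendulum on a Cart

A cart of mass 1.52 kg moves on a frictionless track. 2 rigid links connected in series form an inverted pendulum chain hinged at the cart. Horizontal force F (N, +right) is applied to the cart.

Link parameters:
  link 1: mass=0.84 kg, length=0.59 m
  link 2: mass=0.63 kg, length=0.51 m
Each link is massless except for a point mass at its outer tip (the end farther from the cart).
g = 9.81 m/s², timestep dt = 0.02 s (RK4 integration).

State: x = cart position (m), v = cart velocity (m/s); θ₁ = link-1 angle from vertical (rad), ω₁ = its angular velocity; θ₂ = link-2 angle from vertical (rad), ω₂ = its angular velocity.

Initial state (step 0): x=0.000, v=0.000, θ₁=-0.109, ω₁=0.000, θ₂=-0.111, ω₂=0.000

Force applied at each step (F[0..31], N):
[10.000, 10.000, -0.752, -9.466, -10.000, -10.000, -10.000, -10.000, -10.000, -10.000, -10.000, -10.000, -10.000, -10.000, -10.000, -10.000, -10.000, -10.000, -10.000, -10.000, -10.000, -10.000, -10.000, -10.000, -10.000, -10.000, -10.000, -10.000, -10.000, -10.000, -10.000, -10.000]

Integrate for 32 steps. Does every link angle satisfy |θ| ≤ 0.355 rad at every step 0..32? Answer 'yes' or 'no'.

apply F[0]=+10.000 → step 1: x=0.002, v=0.150, θ₁=-0.112, ω₁=-0.290, θ₂=-0.111, ω₂=-0.001
apply F[1]=+10.000 → step 2: x=0.006, v=0.302, θ₁=-0.121, ω₁=-0.584, θ₂=-0.111, ω₂=0.002
apply F[2]=-0.752 → step 3: x=0.012, v=0.315, θ₁=-0.133, ω₁=-0.652, θ₂=-0.111, ω₂=0.012
apply F[3]=-9.466 → step 4: x=0.018, v=0.217, θ₁=-0.145, ω₁=-0.542, θ₂=-0.110, ω₂=0.032
apply F[4]=-10.000 → step 5: x=0.021, v=0.116, θ₁=-0.155, ω₁=-0.431, θ₂=-0.110, ω₂=0.060
apply F[5]=-10.000 → step 6: x=0.022, v=0.016, θ₁=-0.162, ω₁=-0.330, θ₂=-0.108, ω₂=0.096
apply F[6]=-10.000 → step 7: x=0.021, v=-0.083, θ₁=-0.168, ω₁=-0.235, θ₂=-0.106, ω₂=0.137
apply F[7]=-10.000 → step 8: x=0.019, v=-0.180, θ₁=-0.172, ω₁=-0.146, θ₂=-0.102, ω₂=0.184
apply F[8]=-10.000 → step 9: x=0.014, v=-0.277, θ₁=-0.174, ω₁=-0.060, θ₂=-0.098, ω₂=0.236
apply F[9]=-10.000 → step 10: x=0.008, v=-0.374, θ₁=-0.174, ω₁=0.023, θ₂=-0.093, ω₂=0.292
apply F[10]=-10.000 → step 11: x=-0.001, v=-0.470, θ₁=-0.173, ω₁=0.105, θ₂=-0.087, ω₂=0.352
apply F[11]=-10.000 → step 12: x=-0.011, v=-0.568, θ₁=-0.170, ω₁=0.188, θ₂=-0.079, ω₂=0.415
apply F[12]=-10.000 → step 13: x=-0.023, v=-0.666, θ₁=-0.165, ω₁=0.272, θ₂=-0.070, ω₂=0.481
apply F[13]=-10.000 → step 14: x=-0.038, v=-0.765, θ₁=-0.159, ω₁=0.359, θ₂=-0.060, ω₂=0.550
apply F[14]=-10.000 → step 15: x=-0.054, v=-0.866, θ₁=-0.151, ω₁=0.451, θ₂=-0.048, ω₂=0.621
apply F[15]=-10.000 → step 16: x=-0.072, v=-0.969, θ₁=-0.141, ω₁=0.549, θ₂=-0.035, ω₂=0.693
apply F[16]=-10.000 → step 17: x=-0.093, v=-1.075, θ₁=-0.129, ω₁=0.655, θ₂=-0.020, ω₂=0.767
apply F[17]=-10.000 → step 18: x=-0.115, v=-1.183, θ₁=-0.115, ω₁=0.770, θ₂=-0.004, ω₂=0.841
apply F[18]=-10.000 → step 19: x=-0.140, v=-1.295, θ₁=-0.098, ω₁=0.897, θ₂=0.013, ω₂=0.915
apply F[19]=-10.000 → step 20: x=-0.167, v=-1.410, θ₁=-0.079, ω₁=1.036, θ₂=0.032, ω₂=0.987
apply F[20]=-10.000 → step 21: x=-0.197, v=-1.530, θ₁=-0.056, ω₁=1.191, θ₂=0.053, ω₂=1.056
apply F[21]=-10.000 → step 22: x=-0.228, v=-1.654, θ₁=-0.031, ω₁=1.364, θ₂=0.075, ω₂=1.121
apply F[22]=-10.000 → step 23: x=-0.263, v=-1.783, θ₁=-0.002, ω₁=1.556, θ₂=0.098, ω₂=1.179
apply F[23]=-10.000 → step 24: x=-0.300, v=-1.917, θ₁=0.032, ω₁=1.770, θ₂=0.122, ω₂=1.229
apply F[24]=-10.000 → step 25: x=-0.340, v=-2.055, θ₁=0.069, ω₁=2.007, θ₂=0.147, ω₂=1.270
apply F[25]=-10.000 → step 26: x=-0.382, v=-2.197, θ₁=0.112, ω₁=2.267, θ₂=0.173, ω₂=1.298
apply F[26]=-10.000 → step 27: x=-0.427, v=-2.341, θ₁=0.160, ω₁=2.549, θ₂=0.199, ω₂=1.316
apply F[27]=-10.000 → step 28: x=-0.476, v=-2.486, θ₁=0.214, ω₁=2.849, θ₂=0.225, ω₂=1.322
apply F[28]=-10.000 → step 29: x=-0.527, v=-2.627, θ₁=0.274, ω₁=3.161, θ₂=0.252, ω₂=1.322
apply F[29]=-10.000 → step 30: x=-0.581, v=-2.761, θ₁=0.341, ω₁=3.478, θ₂=0.278, ω₂=1.321
apply F[30]=-10.000 → step 31: x=-0.637, v=-2.883, θ₁=0.413, ω₁=3.789, θ₂=0.304, ω₂=1.329
apply F[31]=-10.000 → step 32: x=-0.696, v=-2.989, θ₁=0.492, ω₁=4.084, θ₂=0.331, ω₂=1.357
Max |angle| over trajectory = 0.492 rad; bound = 0.355 → exceeded.

Answer: no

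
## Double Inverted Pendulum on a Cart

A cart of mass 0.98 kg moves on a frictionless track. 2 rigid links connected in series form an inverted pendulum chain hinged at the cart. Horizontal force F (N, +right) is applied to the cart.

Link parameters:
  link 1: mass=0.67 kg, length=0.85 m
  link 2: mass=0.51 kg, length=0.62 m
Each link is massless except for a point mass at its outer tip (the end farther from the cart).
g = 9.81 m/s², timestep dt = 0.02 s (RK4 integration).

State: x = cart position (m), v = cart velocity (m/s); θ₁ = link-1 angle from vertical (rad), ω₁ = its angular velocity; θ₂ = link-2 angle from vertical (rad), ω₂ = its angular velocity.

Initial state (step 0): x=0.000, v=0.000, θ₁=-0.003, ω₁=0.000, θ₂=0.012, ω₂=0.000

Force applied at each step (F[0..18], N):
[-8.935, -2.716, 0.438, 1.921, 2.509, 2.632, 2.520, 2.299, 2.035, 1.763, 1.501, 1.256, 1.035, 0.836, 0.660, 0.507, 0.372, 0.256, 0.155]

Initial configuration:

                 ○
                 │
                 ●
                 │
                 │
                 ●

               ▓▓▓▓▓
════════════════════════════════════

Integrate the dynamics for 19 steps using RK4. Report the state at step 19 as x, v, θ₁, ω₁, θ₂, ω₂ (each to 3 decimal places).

apply F[0]=-8.935 → step 1: x=-0.002, v=-0.182, θ₁=-0.001, ω₁=0.211, θ₂=0.012, ω₂=0.008
apply F[1]=-2.716 → step 2: x=-0.006, v=-0.238, θ₁=0.004, ω₁=0.275, θ₂=0.012, ω₂=0.014
apply F[2]=+0.438 → step 3: x=-0.011, v=-0.230, θ₁=0.009, ω₁=0.267, θ₂=0.013, ω₂=0.017
apply F[3]=+1.921 → step 4: x=-0.015, v=-0.194, θ₁=0.014, ω₁=0.227, θ₂=0.013, ω₂=0.018
apply F[4]=+2.509 → step 5: x=-0.018, v=-0.146, θ₁=0.018, ω₁=0.175, θ₂=0.013, ω₂=0.016
apply F[5]=+2.632 → step 6: x=-0.021, v=-0.097, θ₁=0.021, ω₁=0.123, θ₂=0.014, ω₂=0.012
apply F[6]=+2.520 → step 7: x=-0.022, v=-0.051, θ₁=0.023, ω₁=0.076, θ₂=0.014, ω₂=0.007
apply F[7]=+2.299 → step 8: x=-0.023, v=-0.010, θ₁=0.024, ω₁=0.034, θ₂=0.014, ω₂=0.002
apply F[8]=+2.035 → step 9: x=-0.023, v=0.026, θ₁=0.025, ω₁=0.000, θ₂=0.014, ω₂=-0.004
apply F[9]=+1.763 → step 10: x=-0.022, v=0.056, θ₁=0.024, ω₁=-0.028, θ₂=0.014, ω₂=-0.010
apply F[10]=+1.501 → step 11: x=-0.021, v=0.081, θ₁=0.024, ω₁=-0.050, θ₂=0.013, ω₂=-0.016
apply F[11]=+1.256 → step 12: x=-0.019, v=0.101, θ₁=0.023, ω₁=-0.066, θ₂=0.013, ω₂=-0.022
apply F[12]=+1.035 → step 13: x=-0.017, v=0.117, θ₁=0.021, ω₁=-0.079, θ₂=0.013, ω₂=-0.027
apply F[13]=+0.836 → step 14: x=-0.014, v=0.129, θ₁=0.019, ω₁=-0.087, θ₂=0.012, ω₂=-0.031
apply F[14]=+0.660 → step 15: x=-0.011, v=0.138, θ₁=0.018, ω₁=-0.092, θ₂=0.011, ω₂=-0.035
apply F[15]=+0.507 → step 16: x=-0.009, v=0.145, θ₁=0.016, ω₁=-0.095, θ₂=0.011, ω₂=-0.038
apply F[16]=+0.372 → step 17: x=-0.006, v=0.149, θ₁=0.014, ω₁=-0.095, θ₂=0.010, ω₂=-0.041
apply F[17]=+0.256 → step 18: x=-0.003, v=0.151, θ₁=0.012, ω₁=-0.094, θ₂=0.009, ω₂=-0.043
apply F[18]=+0.155 → step 19: x=0.000, v=0.151, θ₁=0.010, ω₁=-0.092, θ₂=0.008, ω₂=-0.044

Answer: x=0.000, v=0.151, θ₁=0.010, ω₁=-0.092, θ₂=0.008, ω₂=-0.044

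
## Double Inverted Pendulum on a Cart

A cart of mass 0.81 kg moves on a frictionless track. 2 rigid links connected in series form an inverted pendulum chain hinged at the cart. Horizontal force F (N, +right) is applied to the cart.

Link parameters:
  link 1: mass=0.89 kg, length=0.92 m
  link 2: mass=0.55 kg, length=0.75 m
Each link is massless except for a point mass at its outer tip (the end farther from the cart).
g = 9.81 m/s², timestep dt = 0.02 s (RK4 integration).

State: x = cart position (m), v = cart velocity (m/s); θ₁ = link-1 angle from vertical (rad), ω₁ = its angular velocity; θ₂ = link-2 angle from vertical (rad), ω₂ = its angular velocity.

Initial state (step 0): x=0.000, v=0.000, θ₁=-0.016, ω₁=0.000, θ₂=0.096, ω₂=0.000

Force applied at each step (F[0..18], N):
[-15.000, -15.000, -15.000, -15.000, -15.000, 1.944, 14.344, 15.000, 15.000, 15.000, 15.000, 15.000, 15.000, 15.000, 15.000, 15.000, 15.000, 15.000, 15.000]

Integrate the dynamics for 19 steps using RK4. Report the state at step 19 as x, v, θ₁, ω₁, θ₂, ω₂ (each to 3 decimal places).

Answer: x=-0.138, v=1.643, θ₁=0.248, ω₁=-0.743, θ₂=0.057, ω₂=-0.766

Derivation:
apply F[0]=-15.000 → step 1: x=-0.004, v=-0.365, θ₁=-0.012, ω₁=0.379, θ₂=0.096, ω₂=0.048
apply F[1]=-15.000 → step 2: x=-0.015, v=-0.733, θ₁=-0.001, ω₁=0.764, θ₂=0.098, ω₂=0.091
apply F[2]=-15.000 → step 3: x=-0.033, v=-1.106, θ₁=0.018, ω₁=1.160, θ₂=0.100, ω₂=0.125
apply F[3]=-15.000 → step 4: x=-0.059, v=-1.484, θ₁=0.046, ω₁=1.571, θ₂=0.103, ω₂=0.147
apply F[4]=-15.000 → step 5: x=-0.092, v=-1.867, θ₁=0.081, ω₁=1.997, θ₂=0.106, ω₂=0.158
apply F[5]=+1.944 → step 6: x=-0.129, v=-1.842, θ₁=0.121, ω₁=1.990, θ₂=0.109, ω₂=0.159
apply F[6]=+14.344 → step 7: x=-0.163, v=-1.531, θ₁=0.158, ω₁=1.689, θ₂=0.112, ω₂=0.148
apply F[7]=+15.000 → step 8: x=-0.191, v=-1.223, θ₁=0.189, ω₁=1.404, θ₂=0.115, ω₂=0.122
apply F[8]=+15.000 → step 9: x=-0.212, v=-0.931, θ₁=0.214, ω₁=1.149, θ₂=0.117, ω₂=0.081
apply F[9]=+15.000 → step 10: x=-0.228, v=-0.653, θ₁=0.235, ω₁=0.918, θ₂=0.118, ω₂=0.027
apply F[10]=+15.000 → step 11: x=-0.238, v=-0.385, θ₁=0.251, ω₁=0.707, θ₂=0.118, ω₂=-0.038
apply F[11]=+15.000 → step 12: x=-0.243, v=-0.126, θ₁=0.263, ω₁=0.512, θ₂=0.116, ω₂=-0.112
apply F[12]=+15.000 → step 13: x=-0.243, v=0.127, θ₁=0.272, ω₁=0.329, θ₂=0.113, ω₂=-0.194
apply F[13]=+15.000 → step 14: x=-0.238, v=0.376, θ₁=0.277, ω₁=0.152, θ₂=0.109, ω₂=-0.282
apply F[14]=+15.000 → step 15: x=-0.228, v=0.624, θ₁=0.278, ω₁=-0.020, θ₂=0.102, ω₂=-0.374
apply F[15]=+15.000 → step 16: x=-0.213, v=0.873, θ₁=0.276, ω₁=-0.192, θ₂=0.094, ω₂=-0.471
apply F[16]=+15.000 → step 17: x=-0.193, v=1.124, θ₁=0.270, ω₁=-0.368, θ₂=0.083, ω₂=-0.569
apply F[17]=+15.000 → step 18: x=-0.168, v=1.380, θ₁=0.261, ω₁=-0.550, θ₂=0.071, ω₂=-0.668
apply F[18]=+15.000 → step 19: x=-0.138, v=1.643, θ₁=0.248, ω₁=-0.743, θ₂=0.057, ω₂=-0.766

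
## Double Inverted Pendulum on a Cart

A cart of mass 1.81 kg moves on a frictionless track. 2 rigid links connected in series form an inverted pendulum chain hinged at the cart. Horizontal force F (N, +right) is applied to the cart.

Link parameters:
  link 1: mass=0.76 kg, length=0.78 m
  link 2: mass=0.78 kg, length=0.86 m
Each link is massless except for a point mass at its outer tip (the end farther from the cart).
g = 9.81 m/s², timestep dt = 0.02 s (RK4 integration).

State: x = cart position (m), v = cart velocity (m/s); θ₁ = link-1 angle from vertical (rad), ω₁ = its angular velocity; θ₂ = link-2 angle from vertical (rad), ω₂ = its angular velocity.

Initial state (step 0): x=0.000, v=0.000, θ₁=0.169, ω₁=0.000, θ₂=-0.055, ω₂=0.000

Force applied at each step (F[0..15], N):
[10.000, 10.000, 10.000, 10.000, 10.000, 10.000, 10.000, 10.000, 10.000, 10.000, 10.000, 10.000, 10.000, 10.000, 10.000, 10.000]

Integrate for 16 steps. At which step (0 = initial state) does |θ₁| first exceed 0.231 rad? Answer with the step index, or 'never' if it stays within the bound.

Answer: never

Derivation:
apply F[0]=+10.000 → step 1: x=0.001, v=0.082, θ₁=0.169, ω₁=-0.005, θ₂=-0.056, ω₂=-0.103
apply F[1]=+10.000 → step 2: x=0.003, v=0.165, θ₁=0.169, ω₁=-0.011, θ₂=-0.059, ω₂=-0.207
apply F[2]=+10.000 → step 3: x=0.007, v=0.247, θ₁=0.169, ω₁=-0.015, θ₂=-0.064, ω₂=-0.313
apply F[3]=+10.000 → step 4: x=0.013, v=0.330, θ₁=0.168, ω₁=-0.020, θ₂=-0.072, ω₂=-0.421
apply F[4]=+10.000 → step 5: x=0.021, v=0.413, θ₁=0.168, ω₁=-0.023, θ₂=-0.081, ω₂=-0.531
apply F[5]=+10.000 → step 6: x=0.030, v=0.496, θ₁=0.167, ω₁=-0.026, θ₂=-0.093, ω₂=-0.645
apply F[6]=+10.000 → step 7: x=0.040, v=0.580, θ₁=0.167, ω₁=-0.028, θ₂=-0.107, ω₂=-0.762
apply F[7]=+10.000 → step 8: x=0.053, v=0.664, θ₁=0.166, ω₁=-0.029, θ₂=-0.123, ω₂=-0.885
apply F[8]=+10.000 → step 9: x=0.067, v=0.749, θ₁=0.166, ω₁=-0.030, θ₂=-0.142, ω₂=-1.012
apply F[9]=+10.000 → step 10: x=0.083, v=0.834, θ₁=0.165, ω₁=-0.030, θ₂=-0.164, ω₂=-1.145
apply F[10]=+10.000 → step 11: x=0.100, v=0.920, θ₁=0.164, ω₁=-0.031, θ₂=-0.188, ω₂=-1.283
apply F[11]=+10.000 → step 12: x=0.120, v=1.007, θ₁=0.164, ω₁=-0.032, θ₂=-0.215, ω₂=-1.426
apply F[12]=+10.000 → step 13: x=0.141, v=1.094, θ₁=0.163, ω₁=-0.035, θ₂=-0.245, ω₂=-1.575
apply F[13]=+10.000 → step 14: x=0.163, v=1.183, θ₁=0.162, ω₁=-0.040, θ₂=-0.278, ω₂=-1.729
apply F[14]=+10.000 → step 15: x=0.188, v=1.273, θ₁=0.161, ω₁=-0.050, θ₂=-0.315, ω₂=-1.887
apply F[15]=+10.000 → step 16: x=0.214, v=1.363, θ₁=0.160, ω₁=-0.066, θ₂=-0.354, ω₂=-2.049
max |θ₁| = 0.169 ≤ 0.231 over all 17 states.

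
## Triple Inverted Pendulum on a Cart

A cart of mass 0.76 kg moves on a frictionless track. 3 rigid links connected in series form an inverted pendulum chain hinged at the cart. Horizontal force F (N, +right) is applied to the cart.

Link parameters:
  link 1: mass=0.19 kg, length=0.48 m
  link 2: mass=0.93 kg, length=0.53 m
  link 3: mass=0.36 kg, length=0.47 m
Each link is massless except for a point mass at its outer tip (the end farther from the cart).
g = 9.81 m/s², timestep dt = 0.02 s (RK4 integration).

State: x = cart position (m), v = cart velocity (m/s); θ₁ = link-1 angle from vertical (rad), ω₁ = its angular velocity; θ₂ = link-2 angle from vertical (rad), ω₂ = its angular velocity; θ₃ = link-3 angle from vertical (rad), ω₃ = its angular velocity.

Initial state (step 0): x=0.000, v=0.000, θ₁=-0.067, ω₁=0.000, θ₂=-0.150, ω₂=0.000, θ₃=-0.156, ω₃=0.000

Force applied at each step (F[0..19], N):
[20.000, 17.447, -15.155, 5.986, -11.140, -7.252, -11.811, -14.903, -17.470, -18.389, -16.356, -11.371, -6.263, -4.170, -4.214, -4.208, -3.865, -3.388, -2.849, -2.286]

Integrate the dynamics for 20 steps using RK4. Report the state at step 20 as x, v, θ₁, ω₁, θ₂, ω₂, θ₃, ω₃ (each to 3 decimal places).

Answer: x=-0.168, v=-1.483, θ₁=-0.096, ω₁=0.790, θ₂=-0.095, ω₂=0.676, θ₃=-0.082, ω₃=0.417

Derivation:
apply F[0]=+20.000 → step 1: x=0.005, v=0.546, θ₁=-0.077, ω₁=-0.997, θ₂=-0.152, ω₂=-0.174, θ₃=-0.156, ω₃=-0.002
apply F[1]=+17.447 → step 2: x=0.021, v=1.028, θ₁=-0.106, ω₁=-1.916, θ₂=-0.157, ω₂=-0.294, θ₃=-0.156, ω₃=-0.003
apply F[2]=-15.155 → step 3: x=0.038, v=0.679, θ₁=-0.136, ω₁=-1.135, θ₂=-0.164, ω₂=-0.411, θ₃=-0.156, ω₃=-0.001
apply F[3]=+5.986 → step 4: x=0.054, v=0.879, θ₁=-0.163, ω₁=-1.566, θ₂=-0.172, ω₂=-0.453, θ₃=-0.156, ω₃=0.004
apply F[4]=-11.140 → step 5: x=0.069, v=0.658, θ₁=-0.191, ω₁=-1.188, θ₂=-0.182, ω₂=-0.455, θ₃=-0.156, ω₃=0.017
apply F[5]=-7.252 → step 6: x=0.081, v=0.546, θ₁=-0.213, ω₁=-1.086, θ₂=-0.190, ω₂=-0.412, θ₃=-0.155, ω₃=0.035
apply F[6]=-11.811 → step 7: x=0.090, v=0.333, θ₁=-0.232, ω₁=-0.836, θ₂=-0.198, ω₂=-0.322, θ₃=-0.154, ω₃=0.062
apply F[7]=-14.903 → step 8: x=0.094, v=0.055, θ₁=-0.246, ω₁=-0.509, θ₂=-0.203, ω₂=-0.188, θ₃=-0.153, ω₃=0.096
apply F[8]=-17.470 → step 9: x=0.092, v=-0.276, θ₁=-0.252, ω₁=-0.110, θ₂=-0.205, ω₂=-0.021, θ₃=-0.151, ω₃=0.137
apply F[9]=-18.389 → step 10: x=0.083, v=-0.628, θ₁=-0.250, ω₁=0.317, θ₂=-0.204, ω₂=0.155, θ₃=-0.147, ω₃=0.182
apply F[10]=-16.356 → step 11: x=0.067, v=-0.936, θ₁=-0.240, ω₁=0.681, θ₂=-0.199, ω₂=0.311, θ₃=-0.143, ω₃=0.225
apply F[11]=-11.371 → step 12: x=0.046, v=-1.134, θ₁=-0.224, ω₁=0.869, θ₂=-0.192, ω₂=0.425, θ₃=-0.138, ω₃=0.261
apply F[12]=-6.263 → step 13: x=0.023, v=-1.216, θ₁=-0.207, ω₁=0.869, θ₂=-0.182, ω₂=0.501, θ₃=-0.133, ω₃=0.291
apply F[13]=-4.170 → step 14: x=-0.002, v=-1.253, θ₁=-0.190, ω₁=0.806, θ₂=-0.172, ω₂=0.554, θ₃=-0.127, ω₃=0.318
apply F[14]=-4.214 → step 15: x=-0.027, v=-1.296, θ₁=-0.175, ω₁=0.777, θ₂=-0.160, ω₂=0.594, θ₃=-0.120, ω₃=0.342
apply F[15]=-4.208 → step 16: x=-0.054, v=-1.345, θ₁=-0.159, ω₁=0.775, θ₂=-0.148, ω₂=0.624, θ₃=-0.113, ω₃=0.363
apply F[16]=-3.865 → step 17: x=-0.081, v=-1.390, θ₁=-0.144, ω₁=0.782, θ₂=-0.135, ω₂=0.647, θ₃=-0.106, ω₃=0.381
apply F[17]=-3.388 → step 18: x=-0.109, v=-1.430, θ₁=-0.128, ω₁=0.789, θ₂=-0.122, ω₂=0.663, θ₃=-0.098, ω₃=0.396
apply F[18]=-2.849 → step 19: x=-0.138, v=-1.461, θ₁=-0.112, ω₁=0.792, θ₂=-0.109, ω₂=0.672, θ₃=-0.090, ω₃=0.408
apply F[19]=-2.286 → step 20: x=-0.168, v=-1.483, θ₁=-0.096, ω₁=0.790, θ₂=-0.095, ω₂=0.676, θ₃=-0.082, ω₃=0.417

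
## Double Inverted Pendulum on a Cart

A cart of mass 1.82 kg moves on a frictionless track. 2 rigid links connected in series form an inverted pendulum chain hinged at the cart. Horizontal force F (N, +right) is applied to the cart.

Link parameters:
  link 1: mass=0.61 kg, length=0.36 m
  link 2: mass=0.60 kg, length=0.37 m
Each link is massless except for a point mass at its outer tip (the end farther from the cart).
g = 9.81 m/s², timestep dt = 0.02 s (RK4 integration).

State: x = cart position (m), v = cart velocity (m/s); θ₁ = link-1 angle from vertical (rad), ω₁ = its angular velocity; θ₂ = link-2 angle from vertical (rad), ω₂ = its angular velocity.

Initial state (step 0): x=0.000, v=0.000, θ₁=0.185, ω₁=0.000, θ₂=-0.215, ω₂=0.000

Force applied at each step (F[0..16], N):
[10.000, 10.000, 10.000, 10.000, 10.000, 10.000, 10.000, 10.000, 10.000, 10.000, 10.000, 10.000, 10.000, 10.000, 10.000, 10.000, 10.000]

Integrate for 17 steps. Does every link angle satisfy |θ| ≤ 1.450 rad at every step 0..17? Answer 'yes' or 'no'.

apply F[0]=+10.000 → step 1: x=0.001, v=0.088, θ₁=0.185, ω₁=0.039, θ₂=-0.219, ω₂=-0.380
apply F[1]=+10.000 → step 2: x=0.004, v=0.175, θ₁=0.187, ω₁=0.078, θ₂=-0.230, ω₂=-0.764
apply F[2]=+10.000 → step 3: x=0.008, v=0.264, θ₁=0.189, ω₁=0.117, θ₂=-0.249, ω₂=-1.155
apply F[3]=+10.000 → step 4: x=0.014, v=0.352, θ₁=0.191, ω₁=0.154, θ₂=-0.277, ω₂=-1.556
apply F[4]=+10.000 → step 5: x=0.022, v=0.441, θ₁=0.195, ω₁=0.186, θ₂=-0.312, ω₂=-1.967
apply F[5]=+10.000 → step 6: x=0.032, v=0.531, θ₁=0.199, ω₁=0.209, θ₂=-0.355, ω₂=-2.388
apply F[6]=+10.000 → step 7: x=0.043, v=0.621, θ₁=0.203, ω₁=0.216, θ₂=-0.407, ω₂=-2.817
apply F[7]=+10.000 → step 8: x=0.057, v=0.713, θ₁=0.207, ω₁=0.199, θ₂=-0.468, ω₂=-3.252
apply F[8]=+10.000 → step 9: x=0.072, v=0.805, θ₁=0.211, ω₁=0.149, θ₂=-0.537, ω₂=-3.689
apply F[9]=+10.000 → step 10: x=0.089, v=0.899, θ₁=0.213, ω₁=0.055, θ₂=-0.616, ω₂=-4.126
apply F[10]=+10.000 → step 11: x=0.108, v=0.994, θ₁=0.213, ω₁=-0.092, θ₂=-0.702, ω₂=-4.562
apply F[11]=+10.000 → step 12: x=0.129, v=1.090, θ₁=0.209, ω₁=-0.304, θ₂=-0.798, ω₂=-4.995
apply F[12]=+10.000 → step 13: x=0.151, v=1.188, θ₁=0.200, ω₁=-0.590, θ₂=-0.902, ω₂=-5.426
apply F[13]=+10.000 → step 14: x=0.176, v=1.286, θ₁=0.185, ω₁=-0.962, θ₂=-1.015, ω₂=-5.855
apply F[14]=+10.000 → step 15: x=0.203, v=1.387, θ₁=0.161, ω₁=-1.430, θ₂=-1.136, ω₂=-6.281
apply F[15]=+10.000 → step 16: x=0.232, v=1.489, θ₁=0.127, ω₁=-2.003, θ₂=-1.266, ω₂=-6.695
apply F[16]=+10.000 → step 17: x=0.262, v=1.594, θ₁=0.080, ω₁=-2.690, θ₂=-1.404, ω₂=-7.083
Max |angle| over trajectory = 1.404 rad; bound = 1.450 → within bound.

Answer: yes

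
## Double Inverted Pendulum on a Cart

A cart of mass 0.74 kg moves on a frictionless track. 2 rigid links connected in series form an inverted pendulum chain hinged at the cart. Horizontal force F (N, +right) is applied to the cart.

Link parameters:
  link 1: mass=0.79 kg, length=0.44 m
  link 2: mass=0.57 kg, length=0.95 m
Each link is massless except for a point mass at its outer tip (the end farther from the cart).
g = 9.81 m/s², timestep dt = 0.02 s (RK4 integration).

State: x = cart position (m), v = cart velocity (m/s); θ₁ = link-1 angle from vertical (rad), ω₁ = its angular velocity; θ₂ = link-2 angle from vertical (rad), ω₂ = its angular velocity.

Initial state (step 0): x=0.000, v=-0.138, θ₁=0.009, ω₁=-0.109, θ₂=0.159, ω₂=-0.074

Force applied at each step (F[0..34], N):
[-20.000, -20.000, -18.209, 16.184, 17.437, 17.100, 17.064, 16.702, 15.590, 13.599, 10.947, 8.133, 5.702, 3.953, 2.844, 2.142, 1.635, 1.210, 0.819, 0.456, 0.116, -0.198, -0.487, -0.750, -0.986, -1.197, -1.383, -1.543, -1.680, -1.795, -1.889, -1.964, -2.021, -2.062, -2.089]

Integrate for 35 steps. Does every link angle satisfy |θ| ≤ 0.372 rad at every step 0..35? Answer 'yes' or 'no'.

apply F[0]=-20.000 → step 1: x=-0.008, v=-0.683, θ₁=0.019, ω₁=1.090, θ₂=0.158, ω₂=-0.025
apply F[1]=-20.000 → step 2: x=-0.027, v=-1.232, θ₁=0.053, ω₁=2.323, θ₂=0.158, ω₂=0.008
apply F[2]=-18.209 → step 3: x=-0.057, v=-1.735, θ₁=0.111, ω₁=3.487, θ₂=0.158, ω₂=0.020
apply F[3]=+16.184 → step 4: x=-0.088, v=-1.342, θ₁=0.172, ω₁=2.663, θ₂=0.159, ω₂=0.025
apply F[4]=+17.437 → step 5: x=-0.111, v=-0.951, θ₁=0.218, ω₁=1.891, θ₂=0.159, ω₂=0.009
apply F[5]=+17.100 → step 6: x=-0.126, v=-0.595, θ₁=0.249, ω₁=1.240, θ₂=0.159, ω₂=-0.025
apply F[6]=+17.064 → step 7: x=-0.135, v=-0.259, θ₁=0.268, ω₁=0.660, θ₂=0.158, ω₂=-0.073
apply F[7]=+16.702 → step 8: x=-0.137, v=0.058, θ₁=0.276, ω₁=0.135, θ₂=0.156, ω₂=-0.130
apply F[8]=+15.590 → step 9: x=-0.132, v=0.348, θ₁=0.274, ω₁=-0.325, θ₂=0.153, ω₂=-0.187
apply F[9]=+13.599 → step 10: x=-0.123, v=0.593, θ₁=0.263, ω₁=-0.697, θ₂=0.148, ω₂=-0.241
apply F[10]=+10.947 → step 11: x=-0.109, v=0.783, θ₁=0.247, ω₁=-0.960, θ₂=0.143, ω₂=-0.286
apply F[11]=+8.133 → step 12: x=-0.092, v=0.912, θ₁=0.226, ω₁=-1.108, θ₂=0.137, ω₂=-0.323
apply F[12]=+5.702 → step 13: x=-0.073, v=0.990, θ₁=0.204, ω₁=-1.160, θ₂=0.130, ω₂=-0.352
apply F[13]=+3.953 → step 14: x=-0.053, v=1.031, θ₁=0.181, ω₁=-1.146, θ₂=0.123, ω₂=-0.374
apply F[14]=+2.844 → step 15: x=-0.032, v=1.051, θ₁=0.158, ω₁=-1.101, θ₂=0.115, ω₂=-0.390
apply F[15]=+2.142 → step 16: x=-0.011, v=1.059, θ₁=0.137, ω₁=-1.043, θ₂=0.108, ω₂=-0.402
apply F[16]=+1.635 → step 17: x=0.010, v=1.061, θ₁=0.117, ω₁=-0.983, θ₂=0.099, ω₂=-0.410
apply F[17]=+1.210 → step 18: x=0.031, v=1.057, θ₁=0.098, ω₁=-0.923, θ₂=0.091, ω₂=-0.414
apply F[18]=+0.819 → step 19: x=0.052, v=1.049, θ₁=0.080, ω₁=-0.865, θ₂=0.083, ω₂=-0.415
apply F[19]=+0.456 → step 20: x=0.073, v=1.036, θ₁=0.063, ω₁=-0.808, θ₂=0.075, ω₂=-0.412
apply F[20]=+0.116 → step 21: x=0.094, v=1.020, θ₁=0.048, ω₁=-0.752, θ₂=0.066, ω₂=-0.407
apply F[21]=-0.198 → step 22: x=0.114, v=1.001, θ₁=0.033, ω₁=-0.697, θ₂=0.058, ω₂=-0.399
apply F[22]=-0.487 → step 23: x=0.134, v=0.979, θ₁=0.020, ω₁=-0.643, θ₂=0.050, ω₂=-0.390
apply F[23]=-0.750 → step 24: x=0.153, v=0.954, θ₁=0.007, ω₁=-0.590, θ₂=0.043, ω₂=-0.378
apply F[24]=-0.986 → step 25: x=0.172, v=0.927, θ₁=-0.004, ω₁=-0.539, θ₂=0.035, ω₂=-0.365
apply F[25]=-1.197 → step 26: x=0.190, v=0.897, θ₁=-0.014, ω₁=-0.490, θ₂=0.028, ω₂=-0.351
apply F[26]=-1.383 → step 27: x=0.207, v=0.867, θ₁=-0.023, ω₁=-0.442, θ₂=0.021, ω₂=-0.336
apply F[27]=-1.543 → step 28: x=0.224, v=0.835, θ₁=-0.032, ω₁=-0.396, θ₂=0.015, ω₂=-0.320
apply F[28]=-1.680 → step 29: x=0.241, v=0.802, θ₁=-0.039, ω₁=-0.353, θ₂=0.008, ω₂=-0.303
apply F[29]=-1.795 → step 30: x=0.257, v=0.769, θ₁=-0.046, ω₁=-0.312, θ₂=0.003, ω₂=-0.286
apply F[30]=-1.889 → step 31: x=0.272, v=0.736, θ₁=-0.052, ω₁=-0.273, θ₂=-0.003, ω₂=-0.269
apply F[31]=-1.964 → step 32: x=0.286, v=0.702, θ₁=-0.057, ω₁=-0.237, θ₂=-0.008, ω₂=-0.252
apply F[32]=-2.021 → step 33: x=0.300, v=0.669, θ₁=-0.061, ω₁=-0.203, θ₂=-0.013, ω₂=-0.234
apply F[33]=-2.062 → step 34: x=0.313, v=0.636, θ₁=-0.065, ω₁=-0.172, θ₂=-0.018, ω₂=-0.217
apply F[34]=-2.089 → step 35: x=0.325, v=0.603, θ₁=-0.068, ω₁=-0.143, θ₂=-0.022, ω₂=-0.201
Max |angle| over trajectory = 0.276 rad; bound = 0.372 → within bound.

Answer: yes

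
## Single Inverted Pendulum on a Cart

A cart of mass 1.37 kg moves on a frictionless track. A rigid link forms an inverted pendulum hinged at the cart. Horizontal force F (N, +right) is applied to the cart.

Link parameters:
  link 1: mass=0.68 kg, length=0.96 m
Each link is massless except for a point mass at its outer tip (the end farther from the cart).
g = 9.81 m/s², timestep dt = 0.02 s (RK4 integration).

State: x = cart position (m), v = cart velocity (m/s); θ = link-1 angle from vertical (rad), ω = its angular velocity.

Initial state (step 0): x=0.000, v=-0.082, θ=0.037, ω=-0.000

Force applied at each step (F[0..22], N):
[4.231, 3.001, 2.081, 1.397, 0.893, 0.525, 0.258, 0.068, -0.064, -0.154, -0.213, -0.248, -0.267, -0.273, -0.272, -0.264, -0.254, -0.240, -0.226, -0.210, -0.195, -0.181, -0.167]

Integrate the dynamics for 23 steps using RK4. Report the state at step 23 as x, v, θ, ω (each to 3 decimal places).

Answer: x=0.020, v=0.015, θ=0.002, ω=-0.023

Derivation:
apply F[0]=+4.231 → step 1: x=-0.001, v=-0.024, θ=0.036, ω=-0.053
apply F[1]=+3.001 → step 2: x=-0.001, v=0.016, θ=0.035, ω=-0.088
apply F[2]=+2.081 → step 3: x=-0.001, v=0.043, θ=0.033, ω=-0.109
apply F[3]=+1.397 → step 4: x=0.001, v=0.061, θ=0.031, ω=-0.120
apply F[4]=+0.893 → step 5: x=0.002, v=0.071, θ=0.028, ω=-0.125
apply F[5]=+0.525 → step 6: x=0.003, v=0.076, θ=0.026, ω=-0.124
apply F[6]=+0.258 → step 7: x=0.005, v=0.077, θ=0.023, ω=-0.121
apply F[7]=+0.068 → step 8: x=0.006, v=0.076, θ=0.021, ω=-0.115
apply F[8]=-0.064 → step 9: x=0.008, v=0.073, θ=0.019, ω=-0.108
apply F[9]=-0.154 → step 10: x=0.009, v=0.069, θ=0.017, ω=-0.100
apply F[10]=-0.213 → step 11: x=0.011, v=0.065, θ=0.015, ω=-0.092
apply F[11]=-0.248 → step 12: x=0.012, v=0.060, θ=0.013, ω=-0.084
apply F[12]=-0.267 → step 13: x=0.013, v=0.055, θ=0.011, ω=-0.076
apply F[13]=-0.273 → step 14: x=0.014, v=0.050, θ=0.010, ω=-0.069
apply F[14]=-0.272 → step 15: x=0.015, v=0.045, θ=0.009, ω=-0.062
apply F[15]=-0.264 → step 16: x=0.016, v=0.040, θ=0.008, ω=-0.056
apply F[16]=-0.254 → step 17: x=0.017, v=0.036, θ=0.006, ω=-0.050
apply F[17]=-0.240 → step 18: x=0.017, v=0.032, θ=0.006, ω=-0.044
apply F[18]=-0.226 → step 19: x=0.018, v=0.028, θ=0.005, ω=-0.039
apply F[19]=-0.210 → step 20: x=0.018, v=0.024, θ=0.004, ω=-0.035
apply F[20]=-0.195 → step 21: x=0.019, v=0.021, θ=0.003, ω=-0.030
apply F[21]=-0.181 → step 22: x=0.019, v=0.018, θ=0.003, ω=-0.027
apply F[22]=-0.167 → step 23: x=0.020, v=0.015, θ=0.002, ω=-0.023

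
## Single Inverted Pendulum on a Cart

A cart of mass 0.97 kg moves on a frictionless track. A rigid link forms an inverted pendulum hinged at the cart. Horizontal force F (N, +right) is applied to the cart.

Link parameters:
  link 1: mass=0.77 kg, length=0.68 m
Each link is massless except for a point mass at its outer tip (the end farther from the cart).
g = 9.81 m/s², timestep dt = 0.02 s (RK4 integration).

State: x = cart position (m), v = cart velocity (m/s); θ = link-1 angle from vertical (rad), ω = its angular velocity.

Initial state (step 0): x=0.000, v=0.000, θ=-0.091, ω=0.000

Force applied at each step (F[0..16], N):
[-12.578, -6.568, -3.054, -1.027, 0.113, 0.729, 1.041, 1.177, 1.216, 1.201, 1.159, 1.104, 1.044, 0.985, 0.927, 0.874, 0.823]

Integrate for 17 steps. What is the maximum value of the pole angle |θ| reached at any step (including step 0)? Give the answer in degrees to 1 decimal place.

apply F[0]=-12.578 → step 1: x=-0.002, v=-0.244, θ=-0.088, ω=0.331
apply F[1]=-6.568 → step 2: x=-0.009, v=-0.366, θ=-0.080, ω=0.486
apply F[2]=-3.054 → step 3: x=-0.016, v=-0.417, θ=-0.069, ω=0.540
apply F[3]=-1.027 → step 4: x=-0.025, v=-0.429, θ=-0.059, ω=0.538
apply F[4]=+0.113 → step 5: x=-0.033, v=-0.418, θ=-0.048, ω=0.507
apply F[5]=+0.729 → step 6: x=-0.041, v=-0.397, θ=-0.038, ω=0.463
apply F[6]=+1.041 → step 7: x=-0.049, v=-0.370, θ=-0.030, ω=0.414
apply F[7]=+1.177 → step 8: x=-0.056, v=-0.342, θ=-0.022, ω=0.365
apply F[8]=+1.216 → step 9: x=-0.063, v=-0.314, θ=-0.015, ω=0.319
apply F[9]=+1.201 → step 10: x=-0.069, v=-0.287, θ=-0.009, ω=0.276
apply F[10]=+1.159 → step 11: x=-0.074, v=-0.262, θ=-0.004, ω=0.238
apply F[11]=+1.104 → step 12: x=-0.079, v=-0.239, θ=0.001, ω=0.204
apply F[12]=+1.044 → step 13: x=-0.084, v=-0.218, θ=0.004, ω=0.173
apply F[13]=+0.985 → step 14: x=-0.088, v=-0.199, θ=0.007, ω=0.147
apply F[14]=+0.927 → step 15: x=-0.092, v=-0.181, θ=0.010, ω=0.123
apply F[15]=+0.874 → step 16: x=-0.095, v=-0.165, θ=0.012, ω=0.102
apply F[16]=+0.823 → step 17: x=-0.098, v=-0.150, θ=0.014, ω=0.084
Max |angle| over trajectory = 0.091 rad = 5.2°.

Answer: 5.2°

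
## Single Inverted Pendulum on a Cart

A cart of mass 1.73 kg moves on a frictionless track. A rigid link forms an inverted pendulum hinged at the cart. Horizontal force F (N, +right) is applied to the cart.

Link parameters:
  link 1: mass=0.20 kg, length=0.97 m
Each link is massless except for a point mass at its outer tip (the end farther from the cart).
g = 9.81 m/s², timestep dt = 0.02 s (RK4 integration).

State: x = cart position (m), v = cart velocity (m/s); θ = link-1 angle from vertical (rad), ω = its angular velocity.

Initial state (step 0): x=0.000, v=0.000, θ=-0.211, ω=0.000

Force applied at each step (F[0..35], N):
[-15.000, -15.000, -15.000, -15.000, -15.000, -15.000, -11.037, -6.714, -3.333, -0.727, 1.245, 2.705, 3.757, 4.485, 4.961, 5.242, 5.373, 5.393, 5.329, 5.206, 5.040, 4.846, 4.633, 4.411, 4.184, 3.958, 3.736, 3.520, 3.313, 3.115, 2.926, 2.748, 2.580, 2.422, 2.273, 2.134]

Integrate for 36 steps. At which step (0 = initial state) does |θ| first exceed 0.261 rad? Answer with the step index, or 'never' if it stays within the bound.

Answer: never

Derivation:
apply F[0]=-15.000 → step 1: x=-0.002, v=-0.168, θ=-0.210, ω=0.127
apply F[1]=-15.000 → step 2: x=-0.007, v=-0.336, θ=-0.206, ω=0.255
apply F[2]=-15.000 → step 3: x=-0.015, v=-0.504, θ=-0.200, ω=0.384
apply F[3]=-15.000 → step 4: x=-0.027, v=-0.673, θ=-0.191, ω=0.515
apply F[4]=-15.000 → step 5: x=-0.042, v=-0.841, θ=-0.179, ω=0.649
apply F[5]=-15.000 → step 6: x=-0.061, v=-1.011, θ=-0.165, ω=0.786
apply F[6]=-11.037 → step 7: x=-0.082, v=-1.135, θ=-0.148, ω=0.881
apply F[7]=-6.714 → step 8: x=-0.105, v=-1.209, θ=-0.130, ω=0.929
apply F[8]=-3.333 → step 9: x=-0.130, v=-1.245, θ=-0.111, ω=0.941
apply F[9]=-0.727 → step 10: x=-0.155, v=-1.251, θ=-0.092, ω=0.927
apply F[10]=+1.245 → step 11: x=-0.180, v=-1.235, θ=-0.074, ω=0.894
apply F[11]=+2.705 → step 12: x=-0.204, v=-1.203, θ=-0.057, ω=0.847
apply F[12]=+3.757 → step 13: x=-0.228, v=-1.158, θ=-0.040, ω=0.792
apply F[13]=+4.485 → step 14: x=-0.250, v=-1.106, θ=-0.025, ω=0.731
apply F[14]=+4.961 → step 15: x=-0.272, v=-1.048, θ=-0.011, ω=0.668
apply F[15]=+5.242 → step 16: x=-0.292, v=-0.987, θ=0.001, ω=0.604
apply F[16]=+5.373 → step 17: x=-0.311, v=-0.925, θ=0.013, ω=0.542
apply F[17]=+5.393 → step 18: x=-0.329, v=-0.863, θ=0.023, ω=0.482
apply F[18]=+5.329 → step 19: x=-0.346, v=-0.802, θ=0.032, ω=0.424
apply F[19]=+5.206 → step 20: x=-0.361, v=-0.743, θ=0.040, ω=0.370
apply F[20]=+5.040 → step 21: x=-0.376, v=-0.686, θ=0.047, ω=0.320
apply F[21]=+4.846 → step 22: x=-0.389, v=-0.631, θ=0.053, ω=0.274
apply F[22]=+4.633 → step 23: x=-0.401, v=-0.579, θ=0.058, ω=0.231
apply F[23]=+4.411 → step 24: x=-0.412, v=-0.529, θ=0.062, ω=0.192
apply F[24]=+4.184 → step 25: x=-0.422, v=-0.482, θ=0.066, ω=0.157
apply F[25]=+3.958 → step 26: x=-0.431, v=-0.438, θ=0.069, ω=0.125
apply F[26]=+3.736 → step 27: x=-0.440, v=-0.396, θ=0.071, ω=0.097
apply F[27]=+3.520 → step 28: x=-0.447, v=-0.357, θ=0.072, ω=0.071
apply F[28]=+3.313 → step 29: x=-0.454, v=-0.321, θ=0.074, ω=0.048
apply F[29]=+3.115 → step 30: x=-0.460, v=-0.286, θ=0.074, ω=0.028
apply F[30]=+2.926 → step 31: x=-0.466, v=-0.254, θ=0.075, ω=0.010
apply F[31]=+2.748 → step 32: x=-0.470, v=-0.224, θ=0.075, ω=-0.006
apply F[32]=+2.580 → step 33: x=-0.475, v=-0.196, θ=0.075, ω=-0.020
apply F[33]=+2.422 → step 34: x=-0.478, v=-0.170, θ=0.074, ω=-0.032
apply F[34]=+2.273 → step 35: x=-0.481, v=-0.145, θ=0.073, ω=-0.042
apply F[35]=+2.134 → step 36: x=-0.484, v=-0.122, θ=0.072, ω=-0.051
max |θ| = 0.211 ≤ 0.261 over all 37 states.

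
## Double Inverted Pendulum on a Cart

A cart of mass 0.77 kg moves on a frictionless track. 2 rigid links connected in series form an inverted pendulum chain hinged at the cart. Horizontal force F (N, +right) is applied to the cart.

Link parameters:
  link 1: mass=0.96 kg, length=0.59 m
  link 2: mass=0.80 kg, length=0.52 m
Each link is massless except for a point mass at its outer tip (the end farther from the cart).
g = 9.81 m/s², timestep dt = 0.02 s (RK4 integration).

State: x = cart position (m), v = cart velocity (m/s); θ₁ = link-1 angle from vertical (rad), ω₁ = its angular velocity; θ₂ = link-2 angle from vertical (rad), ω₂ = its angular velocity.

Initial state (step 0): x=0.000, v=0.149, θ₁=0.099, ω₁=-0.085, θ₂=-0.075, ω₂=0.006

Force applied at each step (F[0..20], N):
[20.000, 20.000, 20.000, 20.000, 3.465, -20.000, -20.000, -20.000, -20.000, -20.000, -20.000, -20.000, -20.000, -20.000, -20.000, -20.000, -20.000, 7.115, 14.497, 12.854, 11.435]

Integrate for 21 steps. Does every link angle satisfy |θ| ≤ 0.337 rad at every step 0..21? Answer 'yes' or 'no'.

apply F[0]=+20.000 → step 1: x=0.008, v=0.618, θ₁=0.090, ω₁=-0.789, θ₂=-0.076, ω₂=-0.133
apply F[1]=+20.000 → step 2: x=0.025, v=1.098, θ₁=0.067, ω₁=-1.527, θ₂=-0.080, ω₂=-0.252
apply F[2]=+20.000 → step 3: x=0.052, v=1.598, θ₁=0.029, ω₁=-2.325, θ₂=-0.086, ω₂=-0.333
apply F[3]=+20.000 → step 4: x=0.089, v=2.116, θ₁=-0.026, ω₁=-3.187, θ₂=-0.093, ω₂=-0.368
apply F[4]=+3.465 → step 5: x=0.132, v=2.214, θ₁=-0.092, ω₁=-3.369, θ₂=-0.101, ω₂=-0.377
apply F[5]=-20.000 → step 6: x=0.172, v=1.736, θ₁=-0.151, ω₁=-2.611, θ₂=-0.108, ω₂=-0.367
apply F[6]=-20.000 → step 7: x=0.202, v=1.299, θ₁=-0.197, ω₁=-1.958, θ₂=-0.115, ω₂=-0.320
apply F[7]=-20.000 → step 8: x=0.224, v=0.898, θ₁=-0.230, ω₁=-1.397, θ₂=-0.121, ω₂=-0.238
apply F[8]=-20.000 → step 9: x=0.238, v=0.522, θ₁=-0.253, ω₁=-0.902, θ₂=-0.124, ω₂=-0.127
apply F[9]=-20.000 → step 10: x=0.245, v=0.163, θ₁=-0.267, ω₁=-0.451, θ₂=-0.126, ω₂=0.002
apply F[10]=-20.000 → step 11: x=0.244, v=-0.188, θ₁=-0.271, ω₁=-0.023, θ₂=-0.124, ω₂=0.143
apply F[11]=-20.000 → step 12: x=0.237, v=-0.539, θ₁=-0.268, ω₁=0.404, θ₂=-0.120, ω₂=0.287
apply F[12]=-20.000 → step 13: x=0.223, v=-0.897, θ₁=-0.255, ω₁=0.850, θ₂=-0.113, ω₂=0.426
apply F[13]=-20.000 → step 14: x=0.201, v=-1.271, θ₁=-0.233, ω₁=1.335, θ₂=-0.103, ω₂=0.552
apply F[14]=-20.000 → step 15: x=0.172, v=-1.670, θ₁=-0.201, ω₁=1.883, θ₂=-0.091, ω₂=0.655
apply F[15]=-20.000 → step 16: x=0.134, v=-2.104, θ₁=-0.157, ω₁=2.517, θ₂=-0.077, ω₂=0.727
apply F[16]=-20.000 → step 17: x=0.087, v=-2.577, θ₁=-0.100, ω₁=3.256, θ₂=-0.062, ω₂=0.760
apply F[17]=+7.115 → step 18: x=0.038, v=-2.382, θ₁=-0.038, ω₁=2.902, θ₂=-0.047, ω₂=0.763
apply F[18]=+14.497 → step 19: x=-0.006, v=-2.003, θ₁=0.013, ω₁=2.261, θ₂=-0.032, ω₂=0.752
apply F[19]=+12.854 → step 20: x=-0.043, v=-1.681, θ₁=0.053, ω₁=1.741, θ₂=-0.017, ω₂=0.719
apply F[20]=+11.435 → step 21: x=-0.074, v=-1.413, θ₁=0.084, ω₁=1.331, θ₂=-0.003, ω₂=0.668
Max |angle| over trajectory = 0.271 rad; bound = 0.337 → within bound.

Answer: yes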